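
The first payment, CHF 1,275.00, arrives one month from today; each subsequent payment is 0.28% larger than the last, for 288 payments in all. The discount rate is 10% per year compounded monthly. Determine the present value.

Periodic rate r = 0.1/12 per month; n is counted in months.
Growing ordinary annuity: PV = PMT₁ × [1 − ((1+g)/(1+r))^n] / (r − g) = 1,275 × [1 − ((1+0.0028)/(1+r))^288] / (r − 0.0028) = CHF 183,186.98.

CHF 183,186.98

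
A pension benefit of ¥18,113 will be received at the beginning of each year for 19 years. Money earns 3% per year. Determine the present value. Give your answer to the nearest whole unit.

This is an annuity due: 19 payments of ¥18,113 at the beginning of each year.
Periodic rate r = 0.03 per year.
PV = PMT × [(1 − (1+r)^−n)/r] × (1+r) = 18,113 × [1 − (1+r)^−19] / r × (1+r) = ¥267,230

¥267,230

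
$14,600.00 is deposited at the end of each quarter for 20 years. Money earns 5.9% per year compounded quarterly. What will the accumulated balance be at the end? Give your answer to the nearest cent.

$2,203,807.11

This is an ordinary annuity: 80 deposits of $14,600.00 at the end of each quarter.
Periodic rate r = 0.059/4 per quarter; n is counted in quarters.
FV = PMT × [((1+r)^n − 1)/r] = 14,600 × [(1+r)^80 − 1] / r = $2,203,807.11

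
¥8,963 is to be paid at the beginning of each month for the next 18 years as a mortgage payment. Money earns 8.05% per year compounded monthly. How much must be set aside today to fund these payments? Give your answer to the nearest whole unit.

This is an annuity due: 216 payments of ¥8,963 at the beginning of each month.
Periodic rate r = 0.0805/12 per month; n is counted in months.
PV = PMT × [(1 − (1+r)^−n)/r] × (1+r) = 8,963 × [1 − (1+r)^−216] / r × (1+r) = ¥1,027,703

¥1,027,703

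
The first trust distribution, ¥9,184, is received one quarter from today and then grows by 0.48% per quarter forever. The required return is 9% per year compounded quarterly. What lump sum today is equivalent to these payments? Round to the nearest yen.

¥518,870

Periodic rate r = 0.09/4 per quarter.
Growing perpetuity (Gordon): PV = PMT₁ / (r − g) = 9,184 / (r − 0.0048) = ¥518,870.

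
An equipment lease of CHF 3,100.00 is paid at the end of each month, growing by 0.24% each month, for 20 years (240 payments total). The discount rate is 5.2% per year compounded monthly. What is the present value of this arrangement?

CHF 593,687.72

Periodic rate r = 0.052/12 per month; n is counted in months.
Growing ordinary annuity: PV = PMT₁ × [1 − ((1+g)/(1+r))^n] / (r − g) = 3,100 × [1 − ((1+0.0024)/(1+r))^240] / (r − 0.0024) = CHF 593,687.72.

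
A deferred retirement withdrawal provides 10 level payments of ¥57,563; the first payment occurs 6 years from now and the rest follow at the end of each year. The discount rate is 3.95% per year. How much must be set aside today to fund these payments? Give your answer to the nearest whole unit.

Ordinary annuity of 10 payments, first payment at period 6.
Periodic rate r = 0.0395 per year.
The ordinary-annuity PV formula values the stream one period before the first payment (period 5); discount that back 5 periods:
PV₀ = 57,563 × [1 − (1+r)^−10] / r × (1+r)^−5 = ¥385,631

¥385,631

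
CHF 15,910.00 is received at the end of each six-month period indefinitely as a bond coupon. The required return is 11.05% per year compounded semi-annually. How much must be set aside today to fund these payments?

CHF 287,963.80

Periodic rate r = 0.1105/2 per half-year.
Level perpetuity: PV = PMT / r = 15,910 / (0.1105/2) = CHF 287,963.80.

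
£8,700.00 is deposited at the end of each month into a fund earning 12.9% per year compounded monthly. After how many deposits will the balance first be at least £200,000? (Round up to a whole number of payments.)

21 payments

Periodic rate r = 0.129/12 per month; n is counted in months.
Ordinary annuity FV: 200,000 = 8,700 × [((1+r)^n − 1)/r].
(1+r)^n = 1 + 200,000 × r / 8,700, so n = ln(1 + 200,000·r/8,700) / ln(1+r) = 20.65.
Round up to a whole number of payments: n = 21.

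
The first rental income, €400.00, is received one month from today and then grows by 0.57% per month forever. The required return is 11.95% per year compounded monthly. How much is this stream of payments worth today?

€93,933.46

Periodic rate r = 0.1195/12 per month.
Growing perpetuity (Gordon): PV = PMT₁ / (r − g) = 400 / (r − 0.0057) = €93,933.46.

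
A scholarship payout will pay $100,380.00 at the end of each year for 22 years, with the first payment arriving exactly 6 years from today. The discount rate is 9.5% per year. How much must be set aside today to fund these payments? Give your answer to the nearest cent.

$580,054.61

Ordinary annuity of 22 payments, first payment at period 6.
Periodic rate r = 0.095 per year.
The ordinary-annuity PV formula values the stream one period before the first payment (period 5); discount that back 5 periods:
PV₀ = 100,380 × [1 − (1+r)^−22] / r × (1+r)^−5 = $580,054.61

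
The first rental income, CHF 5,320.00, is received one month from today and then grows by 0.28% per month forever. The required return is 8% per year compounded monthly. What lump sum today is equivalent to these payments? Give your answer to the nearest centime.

Periodic rate r = 0.08/12 per month.
Growing perpetuity (Gordon): PV = PMT₁ / (r − g) = 5,320 / (r − 0.0028) = CHF 1,375,862.07.

CHF 1,375,862.07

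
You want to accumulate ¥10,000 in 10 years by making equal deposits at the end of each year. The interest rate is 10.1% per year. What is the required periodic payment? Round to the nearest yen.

Level ordinary annuity; solve FV = PMT × [((1+r)^n − 1)/r] for PMT.
Periodic rate r = 0.101 per year.
With n = 10: PMT = 10,000 / ([((1+r)^n − 1)/r]) = ¥624

¥624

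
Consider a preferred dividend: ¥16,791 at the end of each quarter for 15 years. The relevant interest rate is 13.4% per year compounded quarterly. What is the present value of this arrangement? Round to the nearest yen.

¥431,817

This is an ordinary annuity: 60 payments of ¥16,791 at the end of each quarter.
Periodic rate r = 0.134/4 per quarter; n is counted in quarters.
PV = PMT × [(1 − (1+r)^−n)/r] = 16,791 × [1 − (1+r)^−60] / r = ¥431,817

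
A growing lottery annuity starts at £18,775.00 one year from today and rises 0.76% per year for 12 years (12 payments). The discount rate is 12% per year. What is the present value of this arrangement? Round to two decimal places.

Periodic rate r = 0.12 per year.
Growing ordinary annuity: PV = PMT₁ × [1 − ((1+g)/(1+r))^n] / (r − g) = 18,775 × [1 − ((1+0.0076)/(1+r))^12] / (r − 0.0076) = £120,085.24.

£120,085.24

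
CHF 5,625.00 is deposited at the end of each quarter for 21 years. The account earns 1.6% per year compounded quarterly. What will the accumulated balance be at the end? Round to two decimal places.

CHF 560,252.09

This is an ordinary annuity: 84 deposits of CHF 5,625.00 at the end of each quarter.
Periodic rate r = 0.016/4 per quarter; n is counted in quarters.
FV = PMT × [((1+r)^n − 1)/r] = 5,625 × [(1+r)^84 − 1] / r = CHF 560,252.09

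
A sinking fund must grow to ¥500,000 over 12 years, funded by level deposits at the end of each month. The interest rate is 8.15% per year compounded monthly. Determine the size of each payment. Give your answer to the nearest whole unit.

Level ordinary annuity; solve FV = PMT × [((1+r)^n − 1)/r] for PMT.
Periodic rate r = 0.0815/12 per month; n is counted in months.
With n = 144: PMT = 500,000 / ([((1+r)^n − 1)/r]) = ¥2,058

¥2,058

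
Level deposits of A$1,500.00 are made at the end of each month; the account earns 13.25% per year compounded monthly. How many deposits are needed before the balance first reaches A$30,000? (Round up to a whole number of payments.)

Periodic rate r = 0.1325/12 per month; n is counted in months.
Ordinary annuity FV: 30,000 = 1,500 × [((1+r)^n − 1)/r].
(1+r)^n = 1 + 30,000 × r / 1,500, so n = ln(1 + 30,000·r/1,500) / ln(1+r) = 18.17.
Round up to a whole number of payments: n = 19.

19 payments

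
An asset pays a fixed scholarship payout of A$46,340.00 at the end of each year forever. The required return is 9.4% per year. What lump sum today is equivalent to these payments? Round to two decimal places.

A$492,978.72

Periodic rate r = 0.094 per year.
Level perpetuity: PV = PMT / r = 46,340 / (0.094) = A$492,978.72.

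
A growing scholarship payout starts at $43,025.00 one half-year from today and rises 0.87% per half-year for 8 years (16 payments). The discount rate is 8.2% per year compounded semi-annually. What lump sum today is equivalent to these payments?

Periodic rate r = 0.082/2 per half-year; n is counted in half-years.
Growing ordinary annuity: PV = PMT₁ × [1 − ((1+g)/(1+r))^n] / (r − g) = 43,025 × [1 − ((1+0.0087)/(1+r))^16] / (r − 0.0087) = $527,593.41.

$527,593.41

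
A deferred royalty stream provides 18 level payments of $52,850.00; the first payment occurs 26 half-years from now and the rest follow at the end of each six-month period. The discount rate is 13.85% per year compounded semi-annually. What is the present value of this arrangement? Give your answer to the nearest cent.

Ordinary annuity of 18 payments, first payment at period 26.
Periodic rate r = 0.1385/2 per half-year; n is counted in half-years.
The ordinary-annuity PV formula values the stream one period before the first payment (period 25); discount that back 25 periods:
PV₀ = 52,850 × [1 − (1+r)^−18] / r × (1+r)^−25 = $100,225.08

$100,225.08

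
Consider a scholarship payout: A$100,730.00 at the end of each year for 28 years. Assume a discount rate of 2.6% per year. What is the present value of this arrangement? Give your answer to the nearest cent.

A$1,985,981.24

This is an ordinary annuity: 28 payments of A$100,730.00 at the end of each year.
Periodic rate r = 0.026 per year.
PV = PMT × [(1 − (1+r)^−n)/r] = 100,730 × [1 − (1+r)^−28] / r = A$1,985,981.24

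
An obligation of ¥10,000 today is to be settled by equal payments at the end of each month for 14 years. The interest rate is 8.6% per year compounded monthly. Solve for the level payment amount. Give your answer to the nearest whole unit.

Level ordinary annuity; solve PV = PMT × [(1 − (1+r)^−n)/r] for PMT.
Periodic rate r = 0.086/12 per month; n is counted in months.
With n = 168: PMT = 10,000 / ([(1 − (1+r)^−n)/r]) = ¥103

¥103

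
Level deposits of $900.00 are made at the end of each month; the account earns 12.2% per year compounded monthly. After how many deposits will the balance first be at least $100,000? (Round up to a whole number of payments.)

75 payments

Periodic rate r = 0.122/12 per month; n is counted in months.
Ordinary annuity FV: 100,000 = 900 × [((1+r)^n − 1)/r].
(1+r)^n = 1 + 100,000 × r / 900, so n = ln(1 + 100,000·r/900) / ln(1+r) = 74.73.
Round up to a whole number of payments: n = 75.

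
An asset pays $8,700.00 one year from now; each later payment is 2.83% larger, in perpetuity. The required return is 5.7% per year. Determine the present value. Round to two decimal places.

Periodic rate r = 0.057 per year.
Growing perpetuity (Gordon): PV = PMT₁ / (r − g) = 8,700 / (r − 0.0283) = $303,135.89.

$303,135.89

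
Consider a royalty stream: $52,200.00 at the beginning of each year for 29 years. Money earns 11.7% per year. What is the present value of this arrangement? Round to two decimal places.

This is an annuity due: 29 payments of $52,200.00 at the beginning of each year.
Periodic rate r = 0.117 per year.
PV = PMT × [(1 − (1+r)^−n)/r] × (1+r) = 52,200 × [1 − (1+r)^−29] / r × (1+r) = $478,216.80

$478,216.80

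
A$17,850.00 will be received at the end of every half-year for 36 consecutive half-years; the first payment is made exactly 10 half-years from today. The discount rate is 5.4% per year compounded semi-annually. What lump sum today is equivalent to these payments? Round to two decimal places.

Ordinary annuity of 36 payments, first payment at period 10.
Periodic rate r = 0.054/2 per half-year; n is counted in half-years.
The ordinary-annuity PV formula values the stream one period before the first payment (period 9); discount that back 9 periods:
PV₀ = 17,850 × [1 − (1+r)^−36] / r × (1+r)^−9 = A$320,819.60

A$320,819.60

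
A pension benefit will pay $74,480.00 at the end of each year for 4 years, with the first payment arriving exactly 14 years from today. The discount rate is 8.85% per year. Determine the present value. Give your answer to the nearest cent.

$80,391.27

Ordinary annuity of 4 payments, first payment at period 14.
Periodic rate r = 0.0885 per year.
The ordinary-annuity PV formula values the stream one period before the first payment (period 13); discount that back 13 periods:
PV₀ = 74,480 × [1 − (1+r)^−4] / r × (1+r)^−13 = $80,391.27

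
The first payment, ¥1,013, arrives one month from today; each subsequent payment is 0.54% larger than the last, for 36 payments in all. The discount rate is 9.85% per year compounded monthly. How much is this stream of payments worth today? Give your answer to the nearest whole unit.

¥34,462

Periodic rate r = 0.0985/12 per month; n is counted in months.
Growing ordinary annuity: PV = PMT₁ × [1 − ((1+g)/(1+r))^n] / (r − g) = 1,013 × [1 − ((1+0.0054)/(1+r))^36] / (r − 0.0054) = ¥34,462.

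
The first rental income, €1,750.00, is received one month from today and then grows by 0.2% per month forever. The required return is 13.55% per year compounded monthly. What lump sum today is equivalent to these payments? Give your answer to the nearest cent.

€188,340.81

Periodic rate r = 0.1355/12 per month.
Growing perpetuity (Gordon): PV = PMT₁ / (r − g) = 1,750 / (r − 0.002) = €188,340.81.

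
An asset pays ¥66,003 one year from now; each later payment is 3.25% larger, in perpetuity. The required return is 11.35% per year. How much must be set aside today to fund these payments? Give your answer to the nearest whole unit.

¥814,852

Periodic rate r = 0.1135 per year.
Growing perpetuity (Gordon): PV = PMT₁ / (r − g) = 66,003 / (r − 0.0325) = ¥814,852.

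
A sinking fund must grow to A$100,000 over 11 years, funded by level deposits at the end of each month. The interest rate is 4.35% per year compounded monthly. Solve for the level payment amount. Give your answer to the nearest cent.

Level ordinary annuity; solve FV = PMT × [((1+r)^n − 1)/r] for PMT.
Periodic rate r = 0.0435/12 per month; n is counted in months.
With n = 132: PMT = 100,000 / ([((1+r)^n − 1)/r]) = A$592.07

A$592.07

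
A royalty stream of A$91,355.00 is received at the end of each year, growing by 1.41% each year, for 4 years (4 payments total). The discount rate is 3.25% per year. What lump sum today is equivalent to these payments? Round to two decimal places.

A$344,568.92

Periodic rate r = 0.0325 per year.
Growing ordinary annuity: PV = PMT₁ × [1 − ((1+g)/(1+r))^n] / (r − g) = 91,355 × [1 − ((1+0.0141)/(1+r))^4] / (r − 0.0141) = A$344,568.92.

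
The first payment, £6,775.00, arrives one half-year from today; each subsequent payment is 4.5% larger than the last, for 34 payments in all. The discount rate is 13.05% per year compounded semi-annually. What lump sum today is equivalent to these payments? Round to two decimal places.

£160,352.84

Periodic rate r = 0.1305/2 per half-year; n is counted in half-years.
Growing ordinary annuity: PV = PMT₁ × [1 − ((1+g)/(1+r))^n] / (r − g) = 6,775 × [1 − ((1+0.045)/(1+r))^34] / (r − 0.045) = £160,352.84.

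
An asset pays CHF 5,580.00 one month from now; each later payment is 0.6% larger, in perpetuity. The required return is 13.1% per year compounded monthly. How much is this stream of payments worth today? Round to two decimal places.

Periodic rate r = 0.131/12 per month.
Growing perpetuity (Gordon): PV = PMT₁ / (r − g) = 5,580 / (r − 0.006) = CHF 1,134,915.25.

CHF 1,134,915.25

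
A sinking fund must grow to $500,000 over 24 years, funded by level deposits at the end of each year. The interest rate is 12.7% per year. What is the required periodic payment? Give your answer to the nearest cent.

Level ordinary annuity; solve FV = PMT × [((1+r)^n − 1)/r] for PMT.
Periodic rate r = 0.127 per year.
With n = 24: PMT = 500,000 / ([((1+r)^n − 1)/r]) = $3,819.13

$3,819.13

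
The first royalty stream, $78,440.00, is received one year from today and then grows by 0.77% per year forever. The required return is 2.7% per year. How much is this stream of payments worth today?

$4,064,248.70

Periodic rate r = 0.027 per year.
Growing perpetuity (Gordon): PV = PMT₁ / (r − g) = 78,440 / (r − 0.0077) = $4,064,248.70.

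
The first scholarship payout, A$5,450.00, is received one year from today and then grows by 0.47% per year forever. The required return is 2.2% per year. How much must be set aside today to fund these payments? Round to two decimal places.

Periodic rate r = 0.022 per year.
Growing perpetuity (Gordon): PV = PMT₁ / (r − g) = 5,450 / (r − 0.0047) = A$315,028.90.

A$315,028.90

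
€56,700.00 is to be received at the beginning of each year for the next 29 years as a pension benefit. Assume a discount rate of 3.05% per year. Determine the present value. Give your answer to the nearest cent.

This is an annuity due: 29 payments of €56,700.00 at the beginning of each year.
Periodic rate r = 0.0305 per year.
PV = PMT × [(1 − (1+r)^−n)/r] × (1+r) = 56,700 × [1 − (1+r)^−29] / r × (1+r) = €1,114,150.32

€1,114,150.32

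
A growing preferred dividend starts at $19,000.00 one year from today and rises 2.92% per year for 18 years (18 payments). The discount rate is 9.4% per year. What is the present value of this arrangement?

$195,517.02

Periodic rate r = 0.094 per year.
Growing ordinary annuity: PV = PMT₁ × [1 − ((1+g)/(1+r))^n] / (r − g) = 19,000 × [1 − ((1+0.0292)/(1+r))^18] / (r − 0.0292) = $195,517.02.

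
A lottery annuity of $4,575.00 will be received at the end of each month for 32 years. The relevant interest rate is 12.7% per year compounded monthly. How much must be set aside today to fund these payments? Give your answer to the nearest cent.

This is an ordinary annuity: 384 payments of $4,575.00 at the end of each month.
Periodic rate r = 0.127/12 per month; n is counted in months.
PV = PMT × [(1 − (1+r)^−n)/r] = 4,575 × [1 − (1+r)^−384] / r = $424,696.46

$424,696.46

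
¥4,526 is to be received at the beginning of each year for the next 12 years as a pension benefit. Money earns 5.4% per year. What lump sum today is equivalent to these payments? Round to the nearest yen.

¥41,343

This is an annuity due: 12 payments of ¥4,526 at the beginning of each year.
Periodic rate r = 0.054 per year.
PV = PMT × [(1 − (1+r)^−n)/r] × (1+r) = 4,526 × [1 − (1+r)^−12] / r × (1+r) = ¥41,343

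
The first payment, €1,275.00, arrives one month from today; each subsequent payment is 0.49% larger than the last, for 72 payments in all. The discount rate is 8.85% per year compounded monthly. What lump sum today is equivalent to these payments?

€83,616.78

Periodic rate r = 0.0885/12 per month; n is counted in months.
Growing ordinary annuity: PV = PMT₁ × [1 − ((1+g)/(1+r))^n] / (r − g) = 1,275 × [1 − ((1+0.0049)/(1+r))^72] / (r − 0.0049) = €83,616.78.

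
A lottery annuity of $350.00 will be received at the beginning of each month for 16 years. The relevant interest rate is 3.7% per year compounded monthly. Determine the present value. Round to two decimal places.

This is an annuity due: 192 payments of $350.00 at the beginning of each month.
Periodic rate r = 0.037/12 per month; n is counted in months.
PV = PMT × [(1 − (1+r)^−n)/r] × (1+r) = 350 × [1 − (1+r)^−192] / r × (1+r) = $50,814.57

$50,814.57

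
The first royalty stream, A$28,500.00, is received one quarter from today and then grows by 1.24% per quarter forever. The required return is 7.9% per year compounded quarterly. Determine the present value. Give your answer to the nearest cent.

A$3,877,551.02

Periodic rate r = 0.079/4 per quarter.
Growing perpetuity (Gordon): PV = PMT₁ / (r − g) = 28,500 / (r − 0.0124) = A$3,877,551.02.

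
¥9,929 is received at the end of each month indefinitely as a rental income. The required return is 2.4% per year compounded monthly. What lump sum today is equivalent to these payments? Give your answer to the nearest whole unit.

Periodic rate r = 0.024/12 per month.
Level perpetuity: PV = PMT / r = 9,929 / (0.024/12) = ¥4,964,500.

¥4,964,500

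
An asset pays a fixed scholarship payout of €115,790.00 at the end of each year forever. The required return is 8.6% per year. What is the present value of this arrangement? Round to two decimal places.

Periodic rate r = 0.086 per year.
Level perpetuity: PV = PMT / r = 115,790 / (0.086) = €1,346,395.35.

€1,346,395.35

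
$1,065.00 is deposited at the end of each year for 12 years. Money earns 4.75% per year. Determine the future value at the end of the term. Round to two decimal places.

This is an ordinary annuity: 12 deposits of $1,065.00 at the end of each year.
Periodic rate r = 0.0475 per year.
FV = PMT × [((1+r)^n − 1)/r] = 1,065 × [(1+r)^12 − 1] / r = $16,708.45

$16,708.45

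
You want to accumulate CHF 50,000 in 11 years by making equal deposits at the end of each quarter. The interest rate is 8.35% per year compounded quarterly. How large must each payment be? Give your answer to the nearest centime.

Level ordinary annuity; solve FV = PMT × [((1+r)^n − 1)/r] for PMT.
Periodic rate r = 0.0835/4 per quarter; n is counted in quarters.
With n = 44: PMT = 50,000 / ([((1+r)^n − 1)/r]) = CHF 704.31

CHF 704.31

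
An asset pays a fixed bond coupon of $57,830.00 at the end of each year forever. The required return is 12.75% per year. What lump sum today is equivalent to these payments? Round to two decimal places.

$453,568.63

Periodic rate r = 0.1275 per year.
Level perpetuity: PV = PMT / r = 57,830 / (0.1275) = $453,568.63.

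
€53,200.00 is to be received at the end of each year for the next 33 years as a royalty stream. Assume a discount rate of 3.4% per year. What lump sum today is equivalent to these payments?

€1,045,601.21

This is an ordinary annuity: 33 payments of €53,200.00 at the end of each year.
Periodic rate r = 0.034 per year.
PV = PMT × [(1 − (1+r)^−n)/r] = 53,200 × [1 − (1+r)^−33] / r = €1,045,601.21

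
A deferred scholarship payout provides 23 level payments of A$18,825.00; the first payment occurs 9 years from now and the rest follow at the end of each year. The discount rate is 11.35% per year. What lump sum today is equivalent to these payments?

A$64,260.36

Ordinary annuity of 23 payments, first payment at period 9.
Periodic rate r = 0.1135 per year.
The ordinary-annuity PV formula values the stream one period before the first payment (period 8); discount that back 8 periods:
PV₀ = 18,825 × [1 − (1+r)^−23] / r × (1+r)^−8 = A$64,260.36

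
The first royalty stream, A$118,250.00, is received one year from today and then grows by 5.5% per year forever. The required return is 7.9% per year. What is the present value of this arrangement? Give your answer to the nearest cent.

A$4,927,083.33

Periodic rate r = 0.079 per year.
Growing perpetuity (Gordon): PV = PMT₁ / (r − g) = 118,250 / (r − 0.055) = A$4,927,083.33.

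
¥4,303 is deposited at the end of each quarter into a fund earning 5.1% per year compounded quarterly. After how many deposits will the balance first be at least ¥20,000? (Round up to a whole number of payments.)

Periodic rate r = 0.051/4 per quarter; n is counted in quarters.
Ordinary annuity FV: 20,000 = 4,303 × [((1+r)^n − 1)/r].
(1+r)^n = 1 + 20,000 × r / 4,303, so n = ln(1 + 20,000·r/4,303) / ln(1+r) = 4.54.
Round up to a whole number of payments: n = 5.

5 payments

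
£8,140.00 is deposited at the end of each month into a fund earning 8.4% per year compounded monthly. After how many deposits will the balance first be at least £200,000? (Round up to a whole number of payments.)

Periodic rate r = 0.084/12 per month; n is counted in months.
Ordinary annuity FV: 200,000 = 8,140 × [((1+r)^n − 1)/r].
(1+r)^n = 1 + 200,000 × r / 8,140, so n = ln(1 + 200,000·r/8,140) / ln(1+r) = 22.75.
Round up to a whole number of payments: n = 23.

23 payments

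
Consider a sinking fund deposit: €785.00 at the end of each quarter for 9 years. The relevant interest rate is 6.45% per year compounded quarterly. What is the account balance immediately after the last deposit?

€37,907.65

This is an ordinary annuity: 36 deposits of €785.00 at the end of each quarter.
Periodic rate r = 0.0645/4 per quarter; n is counted in quarters.
FV = PMT × [((1+r)^n − 1)/r] = 785 × [(1+r)^36 − 1] / r = €37,907.65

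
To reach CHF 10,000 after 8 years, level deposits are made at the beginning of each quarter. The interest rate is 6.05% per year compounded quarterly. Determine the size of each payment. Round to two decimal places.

CHF 241.61

Level annuity due; solve FV = PMT × [((1+r)^n − 1)/r] × (1+r) for PMT.
Periodic rate r = 0.0605/4 per quarter; n is counted in quarters.
With n = 32: PMT = 10,000 / ([((1+r)^n − 1)/r] × (1+r)) = CHF 241.61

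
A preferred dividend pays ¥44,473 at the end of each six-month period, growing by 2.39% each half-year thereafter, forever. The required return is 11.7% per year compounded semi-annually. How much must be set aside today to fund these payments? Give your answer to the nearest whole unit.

Periodic rate r = 0.117/2 per half-year.
Growing perpetuity (Gordon): PV = PMT₁ / (r − g) = 44,473 / (r − 0.0239) = ¥1,285,347.

¥1,285,347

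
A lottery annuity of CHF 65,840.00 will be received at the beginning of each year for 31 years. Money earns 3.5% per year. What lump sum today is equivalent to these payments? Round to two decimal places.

This is an annuity due: 31 payments of CHF 65,840.00 at the beginning of each year.
Periodic rate r = 0.035 per year.
PV = PMT × [(1 − (1+r)^−n)/r] × (1+r) = 65,840 × [1 − (1+r)^−31] / r × (1+r) = CHF 1,276,772.27

CHF 1,276,772.27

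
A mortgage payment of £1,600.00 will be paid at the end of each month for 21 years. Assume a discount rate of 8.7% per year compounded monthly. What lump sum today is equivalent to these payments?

£184,946.87

This is an ordinary annuity: 252 payments of £1,600.00 at the end of each month.
Periodic rate r = 0.087/12 per month; n is counted in months.
PV = PMT × [(1 − (1+r)^−n)/r] = 1,600 × [1 − (1+r)^−252] / r = £184,946.87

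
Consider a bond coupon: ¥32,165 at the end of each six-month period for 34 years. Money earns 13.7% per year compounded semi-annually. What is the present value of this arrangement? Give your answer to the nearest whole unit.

This is an ordinary annuity: 68 payments of ¥32,165 at the end of each six-month period.
Periodic rate r = 0.137/2 per half-year; n is counted in half-years.
PV = PMT × [(1 − (1+r)^−n)/r] = 32,165 × [1 − (1+r)^−68] / r = ¥464,374

¥464,374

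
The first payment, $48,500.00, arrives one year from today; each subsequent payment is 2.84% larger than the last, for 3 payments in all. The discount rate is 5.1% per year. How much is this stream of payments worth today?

Periodic rate r = 0.051 per year.
Growing ordinary annuity: PV = PMT₁ × [1 − ((1+g)/(1+r))^n] / (r − g) = 48,500 × [1 − ((1+0.0284)/(1+r))^3] / (r − 0.0284) = $135,484.01.

$135,484.01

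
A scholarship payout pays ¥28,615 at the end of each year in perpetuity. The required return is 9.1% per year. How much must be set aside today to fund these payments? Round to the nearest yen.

Periodic rate r = 0.091 per year.
Level perpetuity: PV = PMT / r = 28,615 / (0.091) = ¥314,451.

¥314,451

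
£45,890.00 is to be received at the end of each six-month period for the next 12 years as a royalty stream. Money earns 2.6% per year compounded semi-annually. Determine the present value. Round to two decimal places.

This is an ordinary annuity: 24 payments of £45,890.00 at the end of each six-month period.
Periodic rate r = 0.026/2 per half-year; n is counted in half-years.
PV = PMT × [(1 − (1+r)^−n)/r] = 45,890 × [1 − (1+r)^−24] / r = £940,904.82

£940,904.82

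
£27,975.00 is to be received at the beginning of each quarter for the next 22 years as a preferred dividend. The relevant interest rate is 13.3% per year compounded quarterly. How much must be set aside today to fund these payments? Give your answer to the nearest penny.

£820,451.06

This is an annuity due: 88 payments of £27,975.00 at the beginning of each quarter.
Periodic rate r = 0.133/4 per quarter; n is counted in quarters.
PV = PMT × [(1 − (1+r)^−n)/r] × (1+r) = 27,975 × [1 − (1+r)^−88] / r × (1+r) = £820,451.06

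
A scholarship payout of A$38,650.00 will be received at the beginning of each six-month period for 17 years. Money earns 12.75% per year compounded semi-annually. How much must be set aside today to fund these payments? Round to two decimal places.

A$566,045.15

This is an annuity due: 34 payments of A$38,650.00 at the beginning of each six-month period.
Periodic rate r = 0.1275/2 per half-year; n is counted in half-years.
PV = PMT × [(1 − (1+r)^−n)/r] × (1+r) = 38,650 × [1 − (1+r)^−34] / r × (1+r) = A$566,045.15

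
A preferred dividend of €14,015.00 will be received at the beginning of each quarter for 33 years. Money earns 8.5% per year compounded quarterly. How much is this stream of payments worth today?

€631,574.98

This is an annuity due: 132 payments of €14,015.00 at the beginning of each quarter.
Periodic rate r = 0.085/4 per quarter; n is counted in quarters.
PV = PMT × [(1 − (1+r)^−n)/r] × (1+r) = 14,015 × [1 − (1+r)^−132] / r × (1+r) = €631,574.98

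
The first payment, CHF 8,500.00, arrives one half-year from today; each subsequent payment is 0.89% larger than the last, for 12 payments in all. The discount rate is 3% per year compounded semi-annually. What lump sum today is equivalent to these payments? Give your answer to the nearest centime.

CHF 97,236.56

Periodic rate r = 0.03/2 per half-year; n is counted in half-years.
Growing ordinary annuity: PV = PMT₁ × [1 − ((1+g)/(1+r))^n] / (r − g) = 8,500 × [1 − ((1+0.0089)/(1+r))^12] / (r − 0.0089) = CHF 97,236.56.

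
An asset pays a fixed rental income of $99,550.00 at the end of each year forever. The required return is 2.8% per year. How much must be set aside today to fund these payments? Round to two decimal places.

Periodic rate r = 0.028 per year.
Level perpetuity: PV = PMT / r = 99,550 / (0.028) = $3,555,357.14.

$3,555,357.14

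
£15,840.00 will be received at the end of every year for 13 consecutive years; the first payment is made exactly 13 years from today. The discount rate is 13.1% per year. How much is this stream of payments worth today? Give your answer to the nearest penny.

Ordinary annuity of 13 payments, first payment at period 13.
Periodic rate r = 0.131 per year.
The ordinary-annuity PV formula values the stream one period before the first payment (period 12); discount that back 12 periods:
PV₀ = 15,840 × [1 − (1+r)^−13] / r × (1+r)^−12 = £22,030.68

£22,030.68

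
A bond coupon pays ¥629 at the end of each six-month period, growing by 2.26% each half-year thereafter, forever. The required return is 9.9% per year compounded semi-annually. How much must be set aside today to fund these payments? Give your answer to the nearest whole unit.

¥23,383

Periodic rate r = 0.099/2 per half-year.
Growing perpetuity (Gordon): PV = PMT₁ / (r − g) = 629 / (r − 0.0226) = ¥23,383.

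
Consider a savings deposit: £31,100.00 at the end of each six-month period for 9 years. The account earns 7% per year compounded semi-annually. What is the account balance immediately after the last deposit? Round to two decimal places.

£761,940.40

This is an ordinary annuity: 18 deposits of £31,100.00 at the end of each six-month period.
Periodic rate r = 0.07/2 per half-year; n is counted in half-years.
FV = PMT × [((1+r)^n − 1)/r] = 31,100 × [(1+r)^18 − 1] / r = £761,940.40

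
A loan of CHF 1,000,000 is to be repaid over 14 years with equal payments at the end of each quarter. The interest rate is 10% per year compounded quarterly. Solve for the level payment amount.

Level ordinary annuity; solve PV = PMT × [(1 − (1+r)^−n)/r] for PMT.
Periodic rate r = 0.1/4 per quarter; n is counted in quarters.
With n = 56: PMT = 1,000,000 / ([(1 − (1+r)^−n)/r]) = CHF 33,372.43

CHF 33,372.43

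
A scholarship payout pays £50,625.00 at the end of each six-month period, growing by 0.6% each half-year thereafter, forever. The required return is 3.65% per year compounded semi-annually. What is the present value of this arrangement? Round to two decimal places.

Periodic rate r = 0.0365/2 per half-year.
Growing perpetuity (Gordon): PV = PMT₁ / (r − g) = 50,625 / (r − 0.006) = £4,132,653.06.

£4,132,653.06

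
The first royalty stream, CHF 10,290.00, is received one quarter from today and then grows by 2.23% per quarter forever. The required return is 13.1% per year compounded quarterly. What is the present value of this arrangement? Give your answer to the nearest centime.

Periodic rate r = 0.131/4 per quarter.
Growing perpetuity (Gordon): PV = PMT₁ / (r − g) = 10,290 / (r − 0.0223) = CHF 984,689.00.

CHF 984,689.00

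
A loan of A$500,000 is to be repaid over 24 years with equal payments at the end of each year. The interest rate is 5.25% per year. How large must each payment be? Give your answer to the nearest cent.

Level ordinary annuity; solve PV = PMT × [(1 − (1+r)^−n)/r] for PMT.
Periodic rate r = 0.0525 per year.
With n = 24: PMT = 500,000 / ([(1 − (1+r)^−n)/r]) = A$37,121.70

A$37,121.70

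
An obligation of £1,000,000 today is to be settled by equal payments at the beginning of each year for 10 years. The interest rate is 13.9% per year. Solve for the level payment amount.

Level annuity due; solve PV = PMT × [(1 − (1+r)^−n)/r] × (1+r) for PMT.
Periodic rate r = 0.139 per year.
With n = 10: PMT = 1,000,000 / ([(1 − (1+r)^−n)/r] × (1+r)) = £167,661.04

£167,661.04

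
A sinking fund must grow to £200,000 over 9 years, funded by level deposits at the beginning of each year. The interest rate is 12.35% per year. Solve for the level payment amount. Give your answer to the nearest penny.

Level annuity due; solve FV = PMT × [((1+r)^n − 1)/r] × (1+r) for PMT.
Periodic rate r = 0.1235 per year.
With n = 9: PMT = 200,000 / ([((1+r)^n − 1)/r] × (1+r)) = £11,870.54

£11,870.54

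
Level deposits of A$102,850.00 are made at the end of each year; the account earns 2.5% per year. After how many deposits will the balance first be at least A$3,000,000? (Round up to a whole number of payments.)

Periodic rate r = 0.025 per year.
Ordinary annuity FV: 3,000,000 = 102,850 × [((1+r)^n − 1)/r].
(1+r)^n = 1 + 3,000,000 × r / 102,850, so n = ln(1 + 3,000,000·r/102,850) / ln(1+r) = 22.18.
Round up to a whole number of payments: n = 23.

23 payments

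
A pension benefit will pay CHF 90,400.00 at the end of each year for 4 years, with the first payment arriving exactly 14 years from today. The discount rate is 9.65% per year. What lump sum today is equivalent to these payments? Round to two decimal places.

Ordinary annuity of 4 payments, first payment at period 14.
Periodic rate r = 0.0965 per year.
The ordinary-annuity PV formula values the stream one period before the first payment (period 13); discount that back 13 periods:
PV₀ = 90,400 × [1 − (1+r)^−4] / r × (1+r)^−13 = CHF 87,175.69

CHF 87,175.69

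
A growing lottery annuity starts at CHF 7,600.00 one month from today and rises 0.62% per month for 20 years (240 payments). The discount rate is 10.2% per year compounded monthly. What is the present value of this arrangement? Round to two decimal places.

CHF 1,394,036.01

Periodic rate r = 0.102/12 per month; n is counted in months.
Growing ordinary annuity: PV = PMT₁ × [1 − ((1+g)/(1+r))^n] / (r − g) = 7,600 × [1 − ((1+0.0062)/(1+r))^240] / (r − 0.0062) = CHF 1,394,036.01.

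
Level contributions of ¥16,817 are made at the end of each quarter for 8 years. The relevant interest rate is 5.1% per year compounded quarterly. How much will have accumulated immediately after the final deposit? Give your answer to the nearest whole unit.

¥659,403

This is an ordinary annuity: 32 deposits of ¥16,817 at the end of each quarter.
Periodic rate r = 0.051/4 per quarter; n is counted in quarters.
FV = PMT × [((1+r)^n − 1)/r] = 16,817 × [(1+r)^32 − 1] / r = ¥659,403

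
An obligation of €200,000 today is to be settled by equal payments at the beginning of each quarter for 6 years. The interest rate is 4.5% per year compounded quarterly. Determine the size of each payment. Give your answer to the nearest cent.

Level annuity due; solve PV = PMT × [(1 − (1+r)^−n)/r] × (1+r) for PMT.
Periodic rate r = 0.045/4 per quarter; n is counted in quarters.
With n = 24: PMT = 200,000 / ([(1 − (1+r)^−n)/r] × (1+r)) = €9,449.10

€9,449.10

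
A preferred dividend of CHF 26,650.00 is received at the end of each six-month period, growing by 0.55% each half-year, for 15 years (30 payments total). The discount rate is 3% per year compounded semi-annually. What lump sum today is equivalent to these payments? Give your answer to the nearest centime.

Periodic rate r = 0.03/2 per half-year; n is counted in half-years.
Growing ordinary annuity: PV = PMT₁ × [1 − ((1+g)/(1+r))^n] / (r − g) = 26,650 × [1 − ((1+0.0055)/(1+r))^30] / (r − 0.0055) = CHF 689,560.71.

CHF 689,560.71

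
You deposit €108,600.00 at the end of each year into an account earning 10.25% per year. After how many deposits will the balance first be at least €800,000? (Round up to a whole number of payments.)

6 payments

Periodic rate r = 0.1025 per year.
Ordinary annuity FV: 800,000 = 108,600 × [((1+r)^n − 1)/r].
(1+r)^n = 1 + 800,000 × r / 108,600, so n = ln(1 + 800,000·r/108,600) / ln(1+r) = 5.76.
Round up to a whole number of payments: n = 6.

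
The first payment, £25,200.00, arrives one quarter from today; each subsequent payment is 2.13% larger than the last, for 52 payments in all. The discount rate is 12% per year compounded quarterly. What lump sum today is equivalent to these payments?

£1,033,096.93

Periodic rate r = 0.12/4 per quarter; n is counted in quarters.
Growing ordinary annuity: PV = PMT₁ × [1 − ((1+g)/(1+r))^n] / (r − g) = 25,200 × [1 − ((1+0.0213)/(1+r))^52] / (r − 0.0213) = £1,033,096.93.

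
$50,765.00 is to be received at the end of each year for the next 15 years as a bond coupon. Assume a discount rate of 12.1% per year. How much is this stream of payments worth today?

This is an ordinary annuity: 15 payments of $50,765.00 at the end of each year.
Periodic rate r = 0.121 per year.
PV = PMT × [(1 − (1+r)^−n)/r] = 50,765 × [1 − (1+r)^−15] / r = $343,915.33

$343,915.33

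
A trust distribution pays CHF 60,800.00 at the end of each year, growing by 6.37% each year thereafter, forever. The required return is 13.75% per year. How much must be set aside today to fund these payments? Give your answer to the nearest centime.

CHF 823,848.24

Periodic rate r = 0.1375 per year.
Growing perpetuity (Gordon): PV = PMT₁ / (r − g) = 60,800 / (r − 0.0637) = CHF 823,848.24.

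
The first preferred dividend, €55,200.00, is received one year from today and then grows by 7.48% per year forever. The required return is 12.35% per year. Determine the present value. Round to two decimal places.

Periodic rate r = 0.1235 per year.
Growing perpetuity (Gordon): PV = PMT₁ / (r − g) = 55,200 / (r − 0.0748) = €1,133,470.23.

€1,133,470.23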